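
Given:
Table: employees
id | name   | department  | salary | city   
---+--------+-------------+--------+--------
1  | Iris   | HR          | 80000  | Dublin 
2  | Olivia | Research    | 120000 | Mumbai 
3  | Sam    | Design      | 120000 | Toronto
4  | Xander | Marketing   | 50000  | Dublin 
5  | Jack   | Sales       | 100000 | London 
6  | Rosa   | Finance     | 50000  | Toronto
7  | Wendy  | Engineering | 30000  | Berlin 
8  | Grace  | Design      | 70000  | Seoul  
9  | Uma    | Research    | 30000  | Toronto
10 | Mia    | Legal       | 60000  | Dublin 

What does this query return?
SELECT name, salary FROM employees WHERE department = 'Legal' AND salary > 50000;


Filtering: department = 'Legal' AND salary > 50000
Matching: 1 rows

1 rows:
Mia, 60000


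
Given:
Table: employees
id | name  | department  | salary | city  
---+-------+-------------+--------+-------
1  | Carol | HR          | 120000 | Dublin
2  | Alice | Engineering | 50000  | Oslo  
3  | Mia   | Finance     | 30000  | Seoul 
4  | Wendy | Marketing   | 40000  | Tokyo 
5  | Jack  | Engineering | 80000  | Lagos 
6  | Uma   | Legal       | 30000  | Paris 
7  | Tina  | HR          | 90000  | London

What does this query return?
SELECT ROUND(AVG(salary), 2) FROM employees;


SUM(salary) = 440000
COUNT = 7
ROUND(AVG, 2) = ROUND(440000 / 7, 2) = 62857.14

62857.14


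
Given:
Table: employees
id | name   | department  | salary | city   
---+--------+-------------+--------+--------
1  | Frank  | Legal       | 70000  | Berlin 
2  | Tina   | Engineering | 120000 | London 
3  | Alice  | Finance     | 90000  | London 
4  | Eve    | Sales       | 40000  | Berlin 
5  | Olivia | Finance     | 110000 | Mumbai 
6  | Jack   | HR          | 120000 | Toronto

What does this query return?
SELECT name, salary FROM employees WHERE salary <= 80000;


Filtering: salary <= 80000
Matching: 2 rows

2 rows:
Frank, 70000
Eve, 40000


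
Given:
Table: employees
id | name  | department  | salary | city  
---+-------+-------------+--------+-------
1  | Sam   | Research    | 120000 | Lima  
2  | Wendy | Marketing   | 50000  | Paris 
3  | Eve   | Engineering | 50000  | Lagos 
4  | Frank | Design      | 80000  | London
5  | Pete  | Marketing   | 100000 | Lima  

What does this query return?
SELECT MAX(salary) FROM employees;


Salaries: 120000, 50000, 50000, 80000, 100000
MAX = 120000

120000


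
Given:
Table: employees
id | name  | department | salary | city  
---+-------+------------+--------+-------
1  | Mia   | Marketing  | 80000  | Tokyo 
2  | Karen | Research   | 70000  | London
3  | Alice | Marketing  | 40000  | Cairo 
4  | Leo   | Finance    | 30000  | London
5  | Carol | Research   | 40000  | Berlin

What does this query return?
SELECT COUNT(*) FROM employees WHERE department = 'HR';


Counting rows where department = 'HR'


0


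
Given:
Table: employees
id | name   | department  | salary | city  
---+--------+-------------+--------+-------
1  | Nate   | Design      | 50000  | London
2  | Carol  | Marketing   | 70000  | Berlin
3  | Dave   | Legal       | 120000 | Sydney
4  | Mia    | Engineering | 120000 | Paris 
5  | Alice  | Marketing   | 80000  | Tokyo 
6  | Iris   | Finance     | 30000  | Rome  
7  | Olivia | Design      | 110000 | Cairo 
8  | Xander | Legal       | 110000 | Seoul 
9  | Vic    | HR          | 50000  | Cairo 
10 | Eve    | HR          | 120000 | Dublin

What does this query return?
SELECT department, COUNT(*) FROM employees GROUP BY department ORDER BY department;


Assigning each row to its department group:
  Nate -> Design
  Carol -> Marketing
  Dave -> Legal
  Mia -> Engineering
  Alice -> Marketing
  Iris -> Finance
  Olivia -> Design
  Xander -> Legal
  Vic -> HR
  Eve -> HR


6 groups:
Design, 2
Engineering, 1
Finance, 1
HR, 2
Legal, 2
Marketing, 2


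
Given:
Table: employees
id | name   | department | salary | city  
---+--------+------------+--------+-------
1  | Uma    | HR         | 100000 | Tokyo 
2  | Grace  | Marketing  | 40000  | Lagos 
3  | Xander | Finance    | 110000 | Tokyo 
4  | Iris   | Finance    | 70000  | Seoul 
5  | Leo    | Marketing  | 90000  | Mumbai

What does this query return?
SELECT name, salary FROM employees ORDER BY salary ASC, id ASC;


Sorting by salary ASC, then id ASC for ties

5 rows:
Grace, 40000
Iris, 70000
Leo, 90000
Uma, 100000
Xander, 110000


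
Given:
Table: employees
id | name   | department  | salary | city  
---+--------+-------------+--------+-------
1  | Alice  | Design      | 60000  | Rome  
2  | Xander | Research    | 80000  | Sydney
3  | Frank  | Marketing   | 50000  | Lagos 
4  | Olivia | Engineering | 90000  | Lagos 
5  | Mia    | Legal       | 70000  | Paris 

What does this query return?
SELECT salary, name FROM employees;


Projecting columns: salary, name

5 rows:
60000, Alice
80000, Xander
50000, Frank
90000, Olivia
70000, Mia


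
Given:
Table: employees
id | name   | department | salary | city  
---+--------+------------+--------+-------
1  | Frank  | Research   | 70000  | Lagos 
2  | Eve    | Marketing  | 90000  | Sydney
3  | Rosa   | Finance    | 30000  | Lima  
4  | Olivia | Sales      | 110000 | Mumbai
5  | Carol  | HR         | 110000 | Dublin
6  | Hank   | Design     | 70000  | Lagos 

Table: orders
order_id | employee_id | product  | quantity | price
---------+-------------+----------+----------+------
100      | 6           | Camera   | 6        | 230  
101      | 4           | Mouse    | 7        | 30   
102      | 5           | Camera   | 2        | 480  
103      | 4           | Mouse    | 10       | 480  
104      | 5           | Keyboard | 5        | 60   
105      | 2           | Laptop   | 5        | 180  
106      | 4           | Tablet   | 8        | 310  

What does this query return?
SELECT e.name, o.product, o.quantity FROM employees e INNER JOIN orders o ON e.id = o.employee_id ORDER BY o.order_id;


Joining employees.id = orders.employee_id:
  employee Hank (id=6) -> order Camera
  employee Olivia (id=4) -> order Mouse
  employee Carol (id=5) -> order Camera
  employee Olivia (id=4) -> order Mouse
  employee Carol (id=5) -> order Keyboard
  employee Eve (id=2) -> order Laptop
  employee Olivia (id=4) -> order Tablet


7 rows:
Hank, Camera, 6
Olivia, Mouse, 7
Carol, Camera, 2
Olivia, Mouse, 10
Carol, Keyboard, 5
Eve, Laptop, 5
Olivia, Tablet, 8


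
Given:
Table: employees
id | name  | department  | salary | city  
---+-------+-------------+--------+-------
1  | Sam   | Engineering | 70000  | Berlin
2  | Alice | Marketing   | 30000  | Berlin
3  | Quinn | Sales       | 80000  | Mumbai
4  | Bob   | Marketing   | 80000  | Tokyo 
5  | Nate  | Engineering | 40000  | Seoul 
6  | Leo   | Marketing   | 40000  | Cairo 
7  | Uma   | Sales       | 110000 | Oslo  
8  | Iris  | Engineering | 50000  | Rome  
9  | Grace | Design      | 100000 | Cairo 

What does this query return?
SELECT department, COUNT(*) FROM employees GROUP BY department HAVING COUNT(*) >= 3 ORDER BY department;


Groups with count >= 3:
  Engineering: 3 -> PASS
  Marketing: 3 -> PASS
  Design: 1 -> filtered out
  Sales: 2 -> filtered out


2 groups:
Engineering, 3
Marketing, 3


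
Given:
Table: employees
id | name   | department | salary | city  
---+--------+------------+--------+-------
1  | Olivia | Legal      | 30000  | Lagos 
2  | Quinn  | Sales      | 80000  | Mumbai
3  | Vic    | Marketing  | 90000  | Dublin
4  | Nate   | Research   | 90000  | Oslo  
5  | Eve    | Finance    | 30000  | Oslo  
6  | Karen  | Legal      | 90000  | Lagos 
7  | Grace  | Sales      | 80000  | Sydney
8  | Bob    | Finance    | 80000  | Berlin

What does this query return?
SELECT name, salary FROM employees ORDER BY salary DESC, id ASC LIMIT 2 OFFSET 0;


Sort by salary DESC (id ASC tiebreak), then skip 0 and take 2
Rows 1 through 2

2 rows:
Vic, 90000
Nate, 90000


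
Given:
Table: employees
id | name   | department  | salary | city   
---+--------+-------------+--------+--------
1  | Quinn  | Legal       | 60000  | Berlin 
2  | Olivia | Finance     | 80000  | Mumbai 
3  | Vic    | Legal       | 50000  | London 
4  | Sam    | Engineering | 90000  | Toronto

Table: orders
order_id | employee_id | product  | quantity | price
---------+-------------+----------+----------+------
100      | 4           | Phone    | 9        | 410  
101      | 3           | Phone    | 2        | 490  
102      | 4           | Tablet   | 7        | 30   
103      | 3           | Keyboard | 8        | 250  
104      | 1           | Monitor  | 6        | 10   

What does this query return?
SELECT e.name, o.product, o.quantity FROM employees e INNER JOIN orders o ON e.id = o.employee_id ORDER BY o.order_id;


Joining employees.id = orders.employee_id:
  employee Sam (id=4) -> order Phone
  employee Vic (id=3) -> order Phone
  employee Sam (id=4) -> order Tablet
  employee Vic (id=3) -> order Keyboard
  employee Quinn (id=1) -> order Monitor


5 rows:
Sam, Phone, 9
Vic, Phone, 2
Sam, Tablet, 7
Vic, Keyboard, 8
Quinn, Monitor, 6


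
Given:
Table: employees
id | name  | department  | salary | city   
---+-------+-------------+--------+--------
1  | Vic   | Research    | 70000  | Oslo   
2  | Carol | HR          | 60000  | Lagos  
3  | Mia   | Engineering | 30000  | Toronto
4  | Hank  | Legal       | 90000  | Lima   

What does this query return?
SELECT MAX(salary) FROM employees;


Salaries: 70000, 60000, 30000, 90000
MAX = 90000

90000


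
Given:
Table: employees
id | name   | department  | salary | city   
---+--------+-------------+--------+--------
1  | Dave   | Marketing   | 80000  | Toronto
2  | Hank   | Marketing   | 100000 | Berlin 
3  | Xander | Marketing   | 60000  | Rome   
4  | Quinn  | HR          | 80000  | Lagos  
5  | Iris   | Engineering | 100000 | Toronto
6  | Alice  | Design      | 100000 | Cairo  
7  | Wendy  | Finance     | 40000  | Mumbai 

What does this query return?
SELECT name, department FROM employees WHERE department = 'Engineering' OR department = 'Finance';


Filtering: department = 'Engineering' OR 'Finance'
Matching: 2 rows

2 rows:
Iris, Engineering
Wendy, Finance


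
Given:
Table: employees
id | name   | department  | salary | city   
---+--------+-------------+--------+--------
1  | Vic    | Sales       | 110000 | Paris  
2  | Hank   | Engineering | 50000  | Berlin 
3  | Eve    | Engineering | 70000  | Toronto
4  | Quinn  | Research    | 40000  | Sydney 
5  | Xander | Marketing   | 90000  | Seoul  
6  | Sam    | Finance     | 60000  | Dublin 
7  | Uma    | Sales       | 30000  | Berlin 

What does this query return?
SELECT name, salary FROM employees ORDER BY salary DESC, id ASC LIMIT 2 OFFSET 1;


Sort by salary DESC (id ASC tiebreak), then skip 1 and take 2
Rows 2 through 3

2 rows:
Xander, 90000
Eve, 70000


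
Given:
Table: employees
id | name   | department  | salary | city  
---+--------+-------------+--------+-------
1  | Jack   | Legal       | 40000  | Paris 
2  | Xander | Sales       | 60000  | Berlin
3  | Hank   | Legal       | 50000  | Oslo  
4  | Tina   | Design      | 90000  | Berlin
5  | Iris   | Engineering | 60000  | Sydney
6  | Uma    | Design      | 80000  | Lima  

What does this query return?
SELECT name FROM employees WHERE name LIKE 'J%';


LIKE 'J%' matches names starting with 'J'
Matching: 1

1 rows:
Jack


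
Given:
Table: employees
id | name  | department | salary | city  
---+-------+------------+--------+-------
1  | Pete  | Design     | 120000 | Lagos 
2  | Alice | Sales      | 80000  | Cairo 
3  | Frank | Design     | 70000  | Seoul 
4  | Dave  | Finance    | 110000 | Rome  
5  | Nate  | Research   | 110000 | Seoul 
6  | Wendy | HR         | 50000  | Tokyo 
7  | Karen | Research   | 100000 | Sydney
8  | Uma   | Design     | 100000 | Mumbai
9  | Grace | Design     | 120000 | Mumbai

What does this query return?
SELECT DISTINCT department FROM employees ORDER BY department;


All 'department' values (row order): Design, Sales, Design, Finance, Research, HR, Research, Design, Design
Removing duplicates leaves 5 unique value(s).

5 values:
Design
Finance
HR
Research
Sales


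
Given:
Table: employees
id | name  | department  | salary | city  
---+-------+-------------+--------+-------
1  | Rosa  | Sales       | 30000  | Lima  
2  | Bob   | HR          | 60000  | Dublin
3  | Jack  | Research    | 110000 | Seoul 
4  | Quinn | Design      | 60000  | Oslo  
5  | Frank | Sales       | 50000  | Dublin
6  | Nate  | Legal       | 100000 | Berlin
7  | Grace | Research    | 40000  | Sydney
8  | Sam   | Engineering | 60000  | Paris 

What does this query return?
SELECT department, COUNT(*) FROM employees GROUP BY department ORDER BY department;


Assigning each row to its department group:
  Rosa -> Sales
  Bob -> HR
  Jack -> Research
  Quinn -> Design
  Frank -> Sales
  Nate -> Legal
  Grace -> Research
  Sam -> Engineering


6 groups:
Design, 1
Engineering, 1
HR, 1
Legal, 1
Research, 2
Sales, 2


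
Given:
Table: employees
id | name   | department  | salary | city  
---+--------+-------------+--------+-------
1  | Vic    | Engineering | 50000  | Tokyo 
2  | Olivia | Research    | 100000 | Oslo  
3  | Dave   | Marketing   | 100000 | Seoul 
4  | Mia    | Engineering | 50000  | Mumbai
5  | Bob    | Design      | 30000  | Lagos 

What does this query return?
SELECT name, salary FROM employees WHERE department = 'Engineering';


Filtering: department = 'Engineering'
Matching rows: 2

2 rows:
Vic, 50000
Mia, 50000


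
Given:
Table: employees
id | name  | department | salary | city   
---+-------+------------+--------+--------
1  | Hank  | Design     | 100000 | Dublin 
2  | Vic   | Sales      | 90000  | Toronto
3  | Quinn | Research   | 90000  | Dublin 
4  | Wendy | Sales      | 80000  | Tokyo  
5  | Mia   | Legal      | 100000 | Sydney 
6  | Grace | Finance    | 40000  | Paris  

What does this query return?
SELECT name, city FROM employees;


Projecting columns: name, city

6 rows:
Hank, Dublin
Vic, Toronto
Quinn, Dublin
Wendy, Tokyo
Mia, Sydney
Grace, Paris


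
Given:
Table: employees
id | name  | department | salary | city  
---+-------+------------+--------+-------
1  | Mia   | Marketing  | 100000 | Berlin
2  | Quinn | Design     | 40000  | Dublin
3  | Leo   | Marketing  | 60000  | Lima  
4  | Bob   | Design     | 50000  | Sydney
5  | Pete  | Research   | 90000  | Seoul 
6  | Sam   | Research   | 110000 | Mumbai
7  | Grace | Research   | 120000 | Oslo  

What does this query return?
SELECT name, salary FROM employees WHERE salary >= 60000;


Filtering: salary >= 60000
Matching: 5 rows

5 rows:
Mia, 100000
Leo, 60000
Pete, 90000
Sam, 110000
Grace, 120000


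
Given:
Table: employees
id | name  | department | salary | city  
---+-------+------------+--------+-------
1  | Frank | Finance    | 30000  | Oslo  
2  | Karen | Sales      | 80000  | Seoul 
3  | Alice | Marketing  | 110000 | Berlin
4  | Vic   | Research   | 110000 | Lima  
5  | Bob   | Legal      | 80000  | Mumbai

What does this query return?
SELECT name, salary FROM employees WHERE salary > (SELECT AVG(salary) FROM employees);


Subquery: AVG(salary) = 82000.0
Filtering: salary > 82000.0
  Alice (110000) -> MATCH
  Vic (110000) -> MATCH


2 rows:
Alice, 110000
Vic, 110000


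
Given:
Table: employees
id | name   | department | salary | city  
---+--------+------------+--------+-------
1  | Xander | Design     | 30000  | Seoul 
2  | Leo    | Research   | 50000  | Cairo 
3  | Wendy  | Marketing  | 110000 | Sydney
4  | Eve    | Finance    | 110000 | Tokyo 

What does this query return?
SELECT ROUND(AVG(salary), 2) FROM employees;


SUM(salary) = 300000
COUNT = 4
ROUND(AVG, 2) = ROUND(300000 / 4, 2) = 75000.0

75000.0


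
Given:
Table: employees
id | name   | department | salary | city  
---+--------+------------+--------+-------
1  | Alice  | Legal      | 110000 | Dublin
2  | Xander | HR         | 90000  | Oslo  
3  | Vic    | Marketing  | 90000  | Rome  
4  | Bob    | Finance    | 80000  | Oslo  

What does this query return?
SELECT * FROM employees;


SELECT * returns all 4 rows with all columns

4 rows:
1, Alice, Legal, 110000, Dublin
2, Xander, HR, 90000, Oslo
3, Vic, Marketing, 90000, Rome
4, Bob, Finance, 80000, Oslo


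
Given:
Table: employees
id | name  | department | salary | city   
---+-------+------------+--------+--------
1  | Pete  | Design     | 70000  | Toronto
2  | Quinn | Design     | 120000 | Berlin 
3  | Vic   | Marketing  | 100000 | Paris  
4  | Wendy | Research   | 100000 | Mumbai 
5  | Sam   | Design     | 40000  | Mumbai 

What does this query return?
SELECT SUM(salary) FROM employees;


SUM(salary) = 70000 + 120000 + 100000 + 100000 + 40000 = 430000

430000


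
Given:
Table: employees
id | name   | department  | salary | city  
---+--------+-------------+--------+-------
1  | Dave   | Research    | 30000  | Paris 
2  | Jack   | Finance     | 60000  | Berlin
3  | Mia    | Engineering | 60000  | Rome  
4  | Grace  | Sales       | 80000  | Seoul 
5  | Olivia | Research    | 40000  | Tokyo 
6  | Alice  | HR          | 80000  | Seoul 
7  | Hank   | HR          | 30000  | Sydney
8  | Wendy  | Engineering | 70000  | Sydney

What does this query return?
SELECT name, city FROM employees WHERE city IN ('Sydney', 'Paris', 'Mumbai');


Filtering: city IN ('Sydney', 'Paris', 'Mumbai')
Matching: 3 rows

3 rows:
Dave, Paris
Hank, Sydney
Wendy, Sydney


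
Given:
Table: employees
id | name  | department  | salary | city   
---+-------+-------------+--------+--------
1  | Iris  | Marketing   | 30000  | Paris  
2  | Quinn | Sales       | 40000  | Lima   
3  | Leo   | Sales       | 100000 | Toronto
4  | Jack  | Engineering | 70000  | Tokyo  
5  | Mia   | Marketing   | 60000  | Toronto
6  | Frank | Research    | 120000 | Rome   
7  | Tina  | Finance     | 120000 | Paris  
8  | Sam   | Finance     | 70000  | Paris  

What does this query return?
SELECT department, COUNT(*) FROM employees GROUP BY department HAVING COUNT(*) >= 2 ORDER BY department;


Groups with count >= 2:
  Finance: 2 -> PASS
  Marketing: 2 -> PASS
  Sales: 2 -> PASS
  Engineering: 1 -> filtered out
  Research: 1 -> filtered out


3 groups:
Finance, 2
Marketing, 2
Sales, 2


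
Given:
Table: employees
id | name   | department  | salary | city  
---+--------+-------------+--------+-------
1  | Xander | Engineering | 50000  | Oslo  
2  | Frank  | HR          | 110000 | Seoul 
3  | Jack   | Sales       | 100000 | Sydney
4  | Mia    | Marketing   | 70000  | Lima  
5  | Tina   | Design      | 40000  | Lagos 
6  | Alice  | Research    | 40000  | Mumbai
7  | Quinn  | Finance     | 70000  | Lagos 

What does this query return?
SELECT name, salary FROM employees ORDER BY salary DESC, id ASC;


Sorting by salary DESC, then id ASC for ties

7 rows:
Frank, 110000
Jack, 100000
Mia, 70000
Quinn, 70000
Xander, 50000
Tina, 40000
Alice, 40000


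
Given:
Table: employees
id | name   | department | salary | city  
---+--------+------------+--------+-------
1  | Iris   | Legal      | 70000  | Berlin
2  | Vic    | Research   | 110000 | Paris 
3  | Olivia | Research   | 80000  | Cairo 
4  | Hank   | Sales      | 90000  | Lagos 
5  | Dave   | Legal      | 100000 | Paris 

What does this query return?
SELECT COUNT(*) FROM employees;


COUNT(*) counts all rows

5


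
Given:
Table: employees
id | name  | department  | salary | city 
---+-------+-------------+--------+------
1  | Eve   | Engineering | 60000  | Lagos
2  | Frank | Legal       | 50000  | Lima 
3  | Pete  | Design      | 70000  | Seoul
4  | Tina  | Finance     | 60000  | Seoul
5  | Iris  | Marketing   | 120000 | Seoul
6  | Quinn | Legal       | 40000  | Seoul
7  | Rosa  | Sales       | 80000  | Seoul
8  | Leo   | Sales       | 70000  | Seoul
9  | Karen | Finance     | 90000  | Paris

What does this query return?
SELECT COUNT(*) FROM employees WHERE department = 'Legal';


Counting rows where department = 'Legal'
  Frank -> MATCH
  Quinn -> MATCH


2


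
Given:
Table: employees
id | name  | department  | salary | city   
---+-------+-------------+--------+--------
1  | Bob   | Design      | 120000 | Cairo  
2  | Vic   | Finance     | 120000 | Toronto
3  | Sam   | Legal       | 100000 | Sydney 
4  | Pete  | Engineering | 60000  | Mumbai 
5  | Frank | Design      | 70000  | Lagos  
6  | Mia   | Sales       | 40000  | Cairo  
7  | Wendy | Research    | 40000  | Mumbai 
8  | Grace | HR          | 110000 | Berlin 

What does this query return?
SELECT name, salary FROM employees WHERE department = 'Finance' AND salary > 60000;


Filtering: department = 'Finance' AND salary > 60000
Matching: 1 rows

1 rows:
Vic, 120000


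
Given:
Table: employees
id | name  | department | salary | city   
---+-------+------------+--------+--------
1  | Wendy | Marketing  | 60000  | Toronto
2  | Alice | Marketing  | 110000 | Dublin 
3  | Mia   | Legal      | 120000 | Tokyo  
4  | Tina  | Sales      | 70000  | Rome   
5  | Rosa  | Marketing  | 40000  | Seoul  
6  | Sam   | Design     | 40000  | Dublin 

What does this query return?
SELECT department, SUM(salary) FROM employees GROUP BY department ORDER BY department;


Summing salary within each department:
  Design: 40000 = 40000
  Legal: 120000 = 120000
  Marketing: 60000 + 110000 + 40000 = 210000
  Sales: 70000 = 70000


4 groups:
Design, 40000
Legal, 120000
Marketing, 210000
Sales, 70000


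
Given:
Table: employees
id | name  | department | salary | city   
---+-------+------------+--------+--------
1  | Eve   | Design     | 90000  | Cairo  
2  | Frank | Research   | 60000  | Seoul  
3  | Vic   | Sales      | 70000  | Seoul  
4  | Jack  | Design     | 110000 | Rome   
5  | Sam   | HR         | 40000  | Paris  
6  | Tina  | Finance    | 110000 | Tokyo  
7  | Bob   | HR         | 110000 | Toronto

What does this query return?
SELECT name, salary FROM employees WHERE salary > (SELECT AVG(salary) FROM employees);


Subquery: AVG(salary) = 84285.71
Filtering: salary > 84285.71
  Eve (90000) -> MATCH
  Jack (110000) -> MATCH
  Tina (110000) -> MATCH
  Bob (110000) -> MATCH


4 rows:
Eve, 90000
Jack, 110000
Tina, 110000
Bob, 110000


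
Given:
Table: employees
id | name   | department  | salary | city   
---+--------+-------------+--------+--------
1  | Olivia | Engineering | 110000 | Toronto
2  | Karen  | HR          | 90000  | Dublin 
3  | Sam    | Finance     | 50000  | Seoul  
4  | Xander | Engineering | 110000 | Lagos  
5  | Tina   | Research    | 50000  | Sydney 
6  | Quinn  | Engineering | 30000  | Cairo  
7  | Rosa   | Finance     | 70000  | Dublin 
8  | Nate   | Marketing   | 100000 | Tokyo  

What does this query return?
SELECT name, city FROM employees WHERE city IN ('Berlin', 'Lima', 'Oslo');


Filtering: city IN ('Berlin', 'Lima', 'Oslo')
Matching: 0 rows

Empty result set (0 rows)


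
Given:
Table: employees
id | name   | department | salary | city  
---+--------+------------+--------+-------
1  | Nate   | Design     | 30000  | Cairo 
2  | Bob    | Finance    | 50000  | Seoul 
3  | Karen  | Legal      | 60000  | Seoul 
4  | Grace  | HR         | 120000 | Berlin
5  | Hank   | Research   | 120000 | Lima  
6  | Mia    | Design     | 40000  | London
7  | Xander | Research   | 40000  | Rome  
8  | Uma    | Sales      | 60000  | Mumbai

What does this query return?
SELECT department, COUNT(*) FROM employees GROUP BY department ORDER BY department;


Assigning each row to its department group:
  Nate -> Design
  Bob -> Finance
  Karen -> Legal
  Grace -> HR
  Hank -> Research
  Mia -> Design
  Xander -> Research
  Uma -> Sales


6 groups:
Design, 2
Finance, 1
HR, 1
Legal, 1
Research, 2
Sales, 1


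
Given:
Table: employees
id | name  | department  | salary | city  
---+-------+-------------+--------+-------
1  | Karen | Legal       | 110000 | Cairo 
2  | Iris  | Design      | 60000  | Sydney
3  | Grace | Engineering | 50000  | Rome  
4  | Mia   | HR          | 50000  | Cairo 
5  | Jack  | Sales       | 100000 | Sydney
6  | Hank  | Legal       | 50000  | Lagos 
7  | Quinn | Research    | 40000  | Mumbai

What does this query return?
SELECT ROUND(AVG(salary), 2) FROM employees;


SUM(salary) = 460000
COUNT = 7
ROUND(AVG, 2) = ROUND(460000 / 7, 2) = 65714.29

65714.29


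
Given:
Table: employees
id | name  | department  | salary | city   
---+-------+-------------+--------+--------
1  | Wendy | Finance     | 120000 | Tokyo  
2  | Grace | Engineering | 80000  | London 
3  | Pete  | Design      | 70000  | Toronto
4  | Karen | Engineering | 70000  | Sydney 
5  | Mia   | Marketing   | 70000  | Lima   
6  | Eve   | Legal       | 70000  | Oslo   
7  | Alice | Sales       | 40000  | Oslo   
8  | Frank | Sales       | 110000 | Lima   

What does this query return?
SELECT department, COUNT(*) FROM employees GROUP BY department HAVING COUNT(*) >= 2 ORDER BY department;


Groups with count >= 2:
  Engineering: 2 -> PASS
  Sales: 2 -> PASS
  Design: 1 -> filtered out
  Finance: 1 -> filtered out
  Legal: 1 -> filtered out
  Marketing: 1 -> filtered out


2 groups:
Engineering, 2
Sales, 2


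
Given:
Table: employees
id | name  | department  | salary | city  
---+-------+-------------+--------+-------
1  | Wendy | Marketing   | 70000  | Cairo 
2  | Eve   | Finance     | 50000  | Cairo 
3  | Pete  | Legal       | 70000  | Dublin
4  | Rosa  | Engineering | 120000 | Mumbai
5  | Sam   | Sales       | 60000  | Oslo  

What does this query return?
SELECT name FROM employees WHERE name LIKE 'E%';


LIKE 'E%' matches names starting with 'E'
Matching: 1

1 rows:
Eve


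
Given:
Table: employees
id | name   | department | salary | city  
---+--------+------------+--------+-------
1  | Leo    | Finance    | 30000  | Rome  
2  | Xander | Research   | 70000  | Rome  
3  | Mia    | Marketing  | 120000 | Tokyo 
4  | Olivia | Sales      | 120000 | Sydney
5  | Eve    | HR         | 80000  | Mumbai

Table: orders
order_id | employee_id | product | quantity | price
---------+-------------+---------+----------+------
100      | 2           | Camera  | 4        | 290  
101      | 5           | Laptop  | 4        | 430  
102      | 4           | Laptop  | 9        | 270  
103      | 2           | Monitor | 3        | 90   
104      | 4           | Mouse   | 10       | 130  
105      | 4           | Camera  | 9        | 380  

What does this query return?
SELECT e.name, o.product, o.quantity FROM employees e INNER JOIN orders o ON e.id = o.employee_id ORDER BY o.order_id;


Joining employees.id = orders.employee_id:
  employee Xander (id=2) -> order Camera
  employee Eve (id=5) -> order Laptop
  employee Olivia (id=4) -> order Laptop
  employee Xander (id=2) -> order Monitor
  employee Olivia (id=4) -> order Mouse
  employee Olivia (id=4) -> order Camera


6 rows:
Xander, Camera, 4
Eve, Laptop, 4
Olivia, Laptop, 9
Xander, Monitor, 3
Olivia, Mouse, 10
Olivia, Camera, 9


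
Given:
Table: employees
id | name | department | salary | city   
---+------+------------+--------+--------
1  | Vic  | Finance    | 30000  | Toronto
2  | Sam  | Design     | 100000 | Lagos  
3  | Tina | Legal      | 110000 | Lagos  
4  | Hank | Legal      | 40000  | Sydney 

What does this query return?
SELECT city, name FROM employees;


Projecting columns: city, name

4 rows:
Toronto, Vic
Lagos, Sam
Lagos, Tina
Sydney, Hank


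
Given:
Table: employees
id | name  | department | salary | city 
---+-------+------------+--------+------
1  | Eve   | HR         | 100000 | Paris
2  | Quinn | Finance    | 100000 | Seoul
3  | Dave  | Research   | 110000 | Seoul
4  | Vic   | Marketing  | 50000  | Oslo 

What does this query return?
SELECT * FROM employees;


SELECT * returns all 4 rows with all columns

4 rows:
1, Eve, HR, 100000, Paris
2, Quinn, Finance, 100000, Seoul
3, Dave, Research, 110000, Seoul
4, Vic, Marketing, 50000, Oslo


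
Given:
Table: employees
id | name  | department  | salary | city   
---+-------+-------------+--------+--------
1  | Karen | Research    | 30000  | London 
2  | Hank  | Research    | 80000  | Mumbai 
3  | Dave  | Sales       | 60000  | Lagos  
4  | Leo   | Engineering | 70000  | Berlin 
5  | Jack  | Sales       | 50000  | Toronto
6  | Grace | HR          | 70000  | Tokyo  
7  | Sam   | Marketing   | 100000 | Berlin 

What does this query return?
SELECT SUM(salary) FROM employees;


SUM(salary) = 30000 + 80000 + 60000 + 70000 + 50000 + 70000 + 100000 = 460000

460000


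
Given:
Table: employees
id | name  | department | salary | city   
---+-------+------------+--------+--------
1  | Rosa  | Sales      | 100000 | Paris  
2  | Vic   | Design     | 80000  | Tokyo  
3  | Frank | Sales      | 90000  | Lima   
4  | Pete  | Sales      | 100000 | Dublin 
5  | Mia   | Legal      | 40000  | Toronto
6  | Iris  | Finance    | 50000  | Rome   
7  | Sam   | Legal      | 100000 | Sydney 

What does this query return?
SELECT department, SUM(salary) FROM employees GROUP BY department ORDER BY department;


Summing salary within each department:
  Design: 80000 = 80000
  Finance: 50000 = 50000
  Legal: 40000 + 100000 = 140000
  Sales: 100000 + 90000 + 100000 = 290000


4 groups:
Design, 80000
Finance, 50000
Legal, 140000
Sales, 290000


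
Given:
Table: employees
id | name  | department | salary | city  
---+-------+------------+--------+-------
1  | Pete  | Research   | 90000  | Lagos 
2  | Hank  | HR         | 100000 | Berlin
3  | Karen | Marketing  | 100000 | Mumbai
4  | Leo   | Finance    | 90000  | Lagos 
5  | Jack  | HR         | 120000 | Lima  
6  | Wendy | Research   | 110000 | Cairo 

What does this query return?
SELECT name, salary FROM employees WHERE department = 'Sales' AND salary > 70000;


Filtering: department = 'Sales' AND salary > 70000
Matching: 0 rows

Empty result set (0 rows)


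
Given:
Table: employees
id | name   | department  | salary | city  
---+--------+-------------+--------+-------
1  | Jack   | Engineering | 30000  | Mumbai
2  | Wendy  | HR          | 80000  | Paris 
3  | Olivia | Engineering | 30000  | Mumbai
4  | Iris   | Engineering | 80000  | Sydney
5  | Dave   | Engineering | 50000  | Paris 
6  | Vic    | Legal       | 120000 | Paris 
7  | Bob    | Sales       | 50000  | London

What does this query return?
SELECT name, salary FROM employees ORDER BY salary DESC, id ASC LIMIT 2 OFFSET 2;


Sort by salary DESC (id ASC tiebreak), then skip 2 and take 2
Rows 3 through 4

2 rows:
Iris, 80000
Dave, 50000


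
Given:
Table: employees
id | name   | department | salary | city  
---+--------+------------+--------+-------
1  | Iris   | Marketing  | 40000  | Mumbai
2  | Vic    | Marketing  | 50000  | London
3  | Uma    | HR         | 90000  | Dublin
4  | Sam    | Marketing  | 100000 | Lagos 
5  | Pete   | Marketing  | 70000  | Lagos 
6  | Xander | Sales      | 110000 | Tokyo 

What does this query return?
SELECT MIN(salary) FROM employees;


Salaries: 40000, 50000, 90000, 100000, 70000, 110000
MIN = 40000

40000


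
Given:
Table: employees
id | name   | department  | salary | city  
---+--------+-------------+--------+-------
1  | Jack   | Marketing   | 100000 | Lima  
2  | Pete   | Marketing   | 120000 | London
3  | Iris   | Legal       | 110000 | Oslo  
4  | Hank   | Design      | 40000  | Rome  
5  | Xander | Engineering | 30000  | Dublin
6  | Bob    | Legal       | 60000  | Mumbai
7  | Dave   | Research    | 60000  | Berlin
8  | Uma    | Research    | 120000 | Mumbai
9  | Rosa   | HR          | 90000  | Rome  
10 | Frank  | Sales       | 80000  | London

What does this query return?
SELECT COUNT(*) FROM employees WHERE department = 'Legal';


Counting rows where department = 'Legal'
  Iris -> MATCH
  Bob -> MATCH


2


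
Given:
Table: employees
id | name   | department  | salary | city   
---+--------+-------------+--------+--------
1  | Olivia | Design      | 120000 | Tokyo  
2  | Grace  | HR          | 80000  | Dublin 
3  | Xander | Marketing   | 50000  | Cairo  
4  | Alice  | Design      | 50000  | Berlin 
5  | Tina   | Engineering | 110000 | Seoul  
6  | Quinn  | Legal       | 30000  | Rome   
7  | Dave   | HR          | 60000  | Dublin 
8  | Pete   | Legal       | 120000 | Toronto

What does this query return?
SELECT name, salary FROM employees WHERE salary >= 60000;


Filtering: salary >= 60000
Matching: 5 rows

5 rows:
Olivia, 120000
Grace, 80000
Tina, 110000
Dave, 60000
Pete, 120000


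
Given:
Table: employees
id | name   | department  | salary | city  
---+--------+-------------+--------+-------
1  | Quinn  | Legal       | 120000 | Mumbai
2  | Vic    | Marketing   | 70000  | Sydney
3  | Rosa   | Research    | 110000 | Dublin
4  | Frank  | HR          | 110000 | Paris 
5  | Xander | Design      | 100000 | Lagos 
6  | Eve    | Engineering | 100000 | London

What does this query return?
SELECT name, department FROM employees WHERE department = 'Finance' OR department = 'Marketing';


Filtering: department = 'Finance' OR 'Marketing'
Matching: 1 rows

1 rows:
Vic, Marketing


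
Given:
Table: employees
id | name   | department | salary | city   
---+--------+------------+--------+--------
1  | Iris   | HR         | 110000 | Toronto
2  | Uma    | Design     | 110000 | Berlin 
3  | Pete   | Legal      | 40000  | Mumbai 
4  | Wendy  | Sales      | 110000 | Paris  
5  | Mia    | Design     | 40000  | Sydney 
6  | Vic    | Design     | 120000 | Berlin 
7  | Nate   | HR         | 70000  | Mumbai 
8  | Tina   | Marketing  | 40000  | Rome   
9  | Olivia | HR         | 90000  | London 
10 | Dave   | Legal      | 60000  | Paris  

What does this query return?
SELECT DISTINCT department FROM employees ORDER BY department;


All 'department' values (row order): HR, Design, Legal, Sales, Design, Design, HR, Marketing, HR, Legal
Removing duplicates leaves 5 unique value(s).

5 values:
Design
HR
Legal
Marketing
Sales


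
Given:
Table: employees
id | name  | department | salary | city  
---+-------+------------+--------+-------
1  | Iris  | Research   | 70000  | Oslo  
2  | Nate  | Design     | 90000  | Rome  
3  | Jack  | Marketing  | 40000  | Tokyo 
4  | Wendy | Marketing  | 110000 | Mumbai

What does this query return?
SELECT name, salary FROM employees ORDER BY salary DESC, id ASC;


Sorting by salary DESC, then id ASC for ties

4 rows:
Wendy, 110000
Nate, 90000
Iris, 70000
Jack, 40000


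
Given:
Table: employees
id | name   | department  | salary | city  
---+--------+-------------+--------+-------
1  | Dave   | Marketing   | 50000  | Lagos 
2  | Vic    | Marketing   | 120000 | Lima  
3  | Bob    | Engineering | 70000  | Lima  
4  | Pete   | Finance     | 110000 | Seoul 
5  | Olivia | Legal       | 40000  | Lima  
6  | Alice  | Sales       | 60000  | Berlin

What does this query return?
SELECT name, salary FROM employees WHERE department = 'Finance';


Filtering: department = 'Finance'
Matching rows: 1

1 rows:
Pete, 110000


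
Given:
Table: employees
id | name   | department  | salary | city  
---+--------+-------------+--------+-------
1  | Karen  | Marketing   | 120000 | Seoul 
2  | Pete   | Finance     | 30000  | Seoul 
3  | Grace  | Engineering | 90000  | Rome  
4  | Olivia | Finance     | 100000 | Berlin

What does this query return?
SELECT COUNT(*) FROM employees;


COUNT(*) counts all rows

4


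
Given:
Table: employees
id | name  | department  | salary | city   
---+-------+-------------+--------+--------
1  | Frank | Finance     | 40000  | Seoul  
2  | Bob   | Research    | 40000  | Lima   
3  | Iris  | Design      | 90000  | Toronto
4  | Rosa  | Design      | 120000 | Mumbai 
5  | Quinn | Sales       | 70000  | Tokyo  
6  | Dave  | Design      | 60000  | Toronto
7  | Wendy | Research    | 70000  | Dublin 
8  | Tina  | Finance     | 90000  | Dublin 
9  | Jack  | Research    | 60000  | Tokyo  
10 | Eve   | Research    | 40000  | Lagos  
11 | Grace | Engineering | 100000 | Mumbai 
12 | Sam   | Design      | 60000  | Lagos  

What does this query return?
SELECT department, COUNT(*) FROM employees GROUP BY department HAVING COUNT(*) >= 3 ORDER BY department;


Groups with count >= 3:
  Design: 4 -> PASS
  Research: 4 -> PASS
  Engineering: 1 -> filtered out
  Finance: 2 -> filtered out
  Sales: 1 -> filtered out


2 groups:
Design, 4
Research, 4


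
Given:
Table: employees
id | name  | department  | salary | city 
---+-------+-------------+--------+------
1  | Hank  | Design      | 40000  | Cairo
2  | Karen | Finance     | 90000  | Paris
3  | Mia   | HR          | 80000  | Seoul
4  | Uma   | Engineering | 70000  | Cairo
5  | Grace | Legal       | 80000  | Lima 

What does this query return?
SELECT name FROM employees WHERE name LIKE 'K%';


LIKE 'K%' matches names starting with 'K'
Matching: 1

1 rows:
Karen


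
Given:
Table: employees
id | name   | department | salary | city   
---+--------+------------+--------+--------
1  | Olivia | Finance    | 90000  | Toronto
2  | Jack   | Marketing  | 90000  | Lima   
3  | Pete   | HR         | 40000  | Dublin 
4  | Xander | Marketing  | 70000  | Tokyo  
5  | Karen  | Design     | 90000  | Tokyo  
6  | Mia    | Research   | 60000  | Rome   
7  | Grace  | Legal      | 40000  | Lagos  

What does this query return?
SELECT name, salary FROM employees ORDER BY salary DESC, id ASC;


Sorting by salary DESC, then id ASC for ties

7 rows:
Olivia, 90000
Jack, 90000
Karen, 90000
Xander, 70000
Mia, 60000
Pete, 40000
Grace, 40000


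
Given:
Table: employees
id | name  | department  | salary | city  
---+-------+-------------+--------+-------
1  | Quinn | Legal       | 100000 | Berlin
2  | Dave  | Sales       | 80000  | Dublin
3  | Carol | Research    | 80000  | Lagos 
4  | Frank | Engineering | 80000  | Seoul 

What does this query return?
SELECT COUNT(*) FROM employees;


COUNT(*) counts all rows

4


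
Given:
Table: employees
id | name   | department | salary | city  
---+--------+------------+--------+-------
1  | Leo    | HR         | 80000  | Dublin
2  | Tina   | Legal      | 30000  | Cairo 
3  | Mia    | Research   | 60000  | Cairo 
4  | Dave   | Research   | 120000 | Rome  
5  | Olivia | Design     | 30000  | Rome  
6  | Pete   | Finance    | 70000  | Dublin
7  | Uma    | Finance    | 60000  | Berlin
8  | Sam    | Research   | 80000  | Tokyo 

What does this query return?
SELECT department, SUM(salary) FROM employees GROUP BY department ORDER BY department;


Summing salary within each department:
  Design: 30000 = 30000
  Finance: 70000 + 60000 = 130000
  HR: 80000 = 80000
  Legal: 30000 = 30000
  Research: 60000 + 120000 + 80000 = 260000


5 groups:
Design, 30000
Finance, 130000
HR, 80000
Legal, 30000
Research, 260000


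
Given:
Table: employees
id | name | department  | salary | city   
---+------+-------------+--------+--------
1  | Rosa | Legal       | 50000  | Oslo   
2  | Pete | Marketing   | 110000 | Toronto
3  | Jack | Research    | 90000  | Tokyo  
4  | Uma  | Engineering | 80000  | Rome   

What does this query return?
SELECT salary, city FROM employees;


Projecting columns: salary, city

4 rows:
50000, Oslo
110000, Toronto
90000, Tokyo
80000, Rome


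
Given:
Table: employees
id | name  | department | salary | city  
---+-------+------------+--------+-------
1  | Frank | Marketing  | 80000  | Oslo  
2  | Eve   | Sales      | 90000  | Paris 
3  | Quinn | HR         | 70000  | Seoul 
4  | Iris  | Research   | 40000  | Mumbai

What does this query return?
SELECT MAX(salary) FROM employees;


Salaries: 80000, 90000, 70000, 40000
MAX = 90000

90000


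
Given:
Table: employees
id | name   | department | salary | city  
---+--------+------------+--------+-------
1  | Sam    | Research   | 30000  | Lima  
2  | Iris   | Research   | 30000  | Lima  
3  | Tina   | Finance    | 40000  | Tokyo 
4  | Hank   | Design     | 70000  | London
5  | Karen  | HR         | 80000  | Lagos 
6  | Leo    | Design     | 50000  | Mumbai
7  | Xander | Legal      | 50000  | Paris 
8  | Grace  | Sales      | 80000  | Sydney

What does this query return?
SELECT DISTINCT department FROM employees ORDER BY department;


All 'department' values (row order): Research, Research, Finance, Design, HR, Design, Legal, Sales
Removing duplicates leaves 6 unique value(s).

6 values:
Design
Finance
HR
Legal
Research
Sales


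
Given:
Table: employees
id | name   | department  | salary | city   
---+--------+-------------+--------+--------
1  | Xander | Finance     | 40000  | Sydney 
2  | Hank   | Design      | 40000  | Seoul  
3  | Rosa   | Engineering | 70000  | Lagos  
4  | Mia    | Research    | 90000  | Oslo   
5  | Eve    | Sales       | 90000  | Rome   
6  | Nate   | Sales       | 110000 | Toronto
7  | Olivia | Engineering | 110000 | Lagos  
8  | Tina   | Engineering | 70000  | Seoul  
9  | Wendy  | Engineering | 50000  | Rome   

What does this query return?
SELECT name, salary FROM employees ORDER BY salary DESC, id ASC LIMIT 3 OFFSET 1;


Sort by salary DESC (id ASC tiebreak), then skip 1 and take 3
Rows 2 through 4

3 rows:
Olivia, 110000
Mia, 90000
Eve, 90000
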